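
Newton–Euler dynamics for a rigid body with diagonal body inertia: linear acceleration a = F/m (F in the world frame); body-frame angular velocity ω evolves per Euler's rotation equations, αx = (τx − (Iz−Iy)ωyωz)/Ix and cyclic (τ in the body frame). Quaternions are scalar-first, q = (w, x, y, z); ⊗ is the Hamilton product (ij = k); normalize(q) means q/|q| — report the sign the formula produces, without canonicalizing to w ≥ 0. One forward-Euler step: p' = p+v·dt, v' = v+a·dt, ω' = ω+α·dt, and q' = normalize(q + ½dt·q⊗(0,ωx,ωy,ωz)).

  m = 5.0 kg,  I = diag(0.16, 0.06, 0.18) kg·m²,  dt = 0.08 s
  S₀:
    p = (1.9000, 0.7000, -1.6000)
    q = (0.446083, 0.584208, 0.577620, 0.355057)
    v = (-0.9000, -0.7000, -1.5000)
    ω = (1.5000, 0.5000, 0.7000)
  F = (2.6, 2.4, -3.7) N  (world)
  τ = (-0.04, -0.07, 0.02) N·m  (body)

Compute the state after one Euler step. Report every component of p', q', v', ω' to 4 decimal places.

ω×(Iω) gyroscopic = (0.0420, -0.0210, -0.0750)
angular accel α = (-0.5125, -0.8167, 0.5278)
new body rate ω' = (1.4590, 0.4347, 0.7422)
q⊗(0,ω) = (-1.4136619, 0.8959300, 0.3466814, -0.2620679)
q' = normalize(q + ½dt·q⊗(0,ω)) = (0.3886, 0.6186, 0.5901, 0.3438)
a = (0.5200, 0.4800, -0.7400)
p + v·dt = (1.8280, 0.6440, -1.7200)
new velocity v' = (-0.8584, -0.6616, -1.5592)

p' = (1.8280, 0.6440, -1.7200)
q' = (0.3886, 0.6186, 0.5901, 0.3438)
v' = (-0.8584, -0.6616, -1.5592)
ω' = (1.4590, 0.4347, 0.7422)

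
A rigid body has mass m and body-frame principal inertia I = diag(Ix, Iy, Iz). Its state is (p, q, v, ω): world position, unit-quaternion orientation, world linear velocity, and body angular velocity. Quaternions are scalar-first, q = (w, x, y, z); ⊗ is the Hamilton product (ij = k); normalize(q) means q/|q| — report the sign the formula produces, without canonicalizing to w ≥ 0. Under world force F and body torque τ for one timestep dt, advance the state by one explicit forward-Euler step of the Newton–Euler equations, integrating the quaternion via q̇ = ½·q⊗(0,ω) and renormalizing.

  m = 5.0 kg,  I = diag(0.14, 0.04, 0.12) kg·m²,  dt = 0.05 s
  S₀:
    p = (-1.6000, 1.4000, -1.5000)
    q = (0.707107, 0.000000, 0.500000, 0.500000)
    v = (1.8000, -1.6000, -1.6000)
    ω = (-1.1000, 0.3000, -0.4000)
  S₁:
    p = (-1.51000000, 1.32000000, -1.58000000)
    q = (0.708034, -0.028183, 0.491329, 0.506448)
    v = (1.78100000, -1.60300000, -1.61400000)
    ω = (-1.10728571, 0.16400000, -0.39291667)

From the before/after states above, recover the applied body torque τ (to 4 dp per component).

τ = (-0.0300, -0.1000, 0.0500)

rate change Δω = (-0.00728571, -0.13600000, 0.00708333)
gyro term ω₀×Iω₀ = (-0.0096, 0.0088, 0.0330)
applied torque τ = (-0.0300, -0.1000, 0.0500)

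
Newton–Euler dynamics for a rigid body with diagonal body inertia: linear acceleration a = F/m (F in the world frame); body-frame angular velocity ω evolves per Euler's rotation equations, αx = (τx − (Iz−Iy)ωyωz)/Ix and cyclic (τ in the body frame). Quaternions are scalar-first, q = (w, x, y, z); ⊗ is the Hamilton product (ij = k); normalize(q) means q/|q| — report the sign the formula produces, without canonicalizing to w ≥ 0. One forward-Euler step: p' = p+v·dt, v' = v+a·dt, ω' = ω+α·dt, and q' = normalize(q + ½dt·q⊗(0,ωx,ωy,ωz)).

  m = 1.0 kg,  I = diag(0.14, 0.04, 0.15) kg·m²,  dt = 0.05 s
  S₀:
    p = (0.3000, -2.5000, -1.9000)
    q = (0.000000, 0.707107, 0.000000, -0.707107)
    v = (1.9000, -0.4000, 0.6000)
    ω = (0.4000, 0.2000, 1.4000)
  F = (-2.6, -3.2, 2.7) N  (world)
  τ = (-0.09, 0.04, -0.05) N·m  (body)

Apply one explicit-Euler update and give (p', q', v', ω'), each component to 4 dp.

p' = (0.3950, -2.5200, -1.8700)
q' = (0.0177, 0.7102, -0.0318, -0.7031)
v' = (1.7700, -0.5600, 0.7350)
ω' = (0.3569, 0.2570, 1.3860)

(τ − ω×Iω)/I = (-0.8629, 1.1400, -0.2800)
new body rate ω' = (0.3569, 0.2570, 1.3860)
q⊗(0,ω) = (0.7071070, 0.1414214, -1.2727926, 0.1414214)
q' = normalize(q + ½dt·q⊗(0,ω)) = (0.0177, 0.7102, -0.0318, -0.7031)
linear accel F/m = (-2.6000, -3.2000, 2.7000)
p + v·dt = (0.3950, -2.5200, -1.8700)
v' = v + a·dt = (1.7700, -0.5600, 0.7350)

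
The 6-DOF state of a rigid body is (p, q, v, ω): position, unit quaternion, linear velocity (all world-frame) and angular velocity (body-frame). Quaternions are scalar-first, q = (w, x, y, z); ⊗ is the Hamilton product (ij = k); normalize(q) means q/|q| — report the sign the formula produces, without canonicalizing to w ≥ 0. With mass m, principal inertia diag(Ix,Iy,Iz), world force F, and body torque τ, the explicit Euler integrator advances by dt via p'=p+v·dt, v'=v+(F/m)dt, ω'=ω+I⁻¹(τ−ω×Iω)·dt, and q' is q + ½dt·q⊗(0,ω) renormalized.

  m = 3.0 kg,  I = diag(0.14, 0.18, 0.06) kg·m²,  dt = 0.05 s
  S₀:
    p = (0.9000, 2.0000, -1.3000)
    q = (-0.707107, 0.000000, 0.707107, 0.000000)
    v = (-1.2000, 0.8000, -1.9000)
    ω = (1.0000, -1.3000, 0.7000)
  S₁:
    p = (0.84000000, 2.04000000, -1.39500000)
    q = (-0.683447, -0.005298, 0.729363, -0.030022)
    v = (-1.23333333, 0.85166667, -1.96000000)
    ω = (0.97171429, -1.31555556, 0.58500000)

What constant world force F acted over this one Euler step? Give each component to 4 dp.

Δv = v₁−v₀ = (-0.03333333, 0.05166667, -0.06000000)
applied force F = (-2.0000, 3.1000, -3.6000)

F = (-2.0000, 3.1000, -3.6000)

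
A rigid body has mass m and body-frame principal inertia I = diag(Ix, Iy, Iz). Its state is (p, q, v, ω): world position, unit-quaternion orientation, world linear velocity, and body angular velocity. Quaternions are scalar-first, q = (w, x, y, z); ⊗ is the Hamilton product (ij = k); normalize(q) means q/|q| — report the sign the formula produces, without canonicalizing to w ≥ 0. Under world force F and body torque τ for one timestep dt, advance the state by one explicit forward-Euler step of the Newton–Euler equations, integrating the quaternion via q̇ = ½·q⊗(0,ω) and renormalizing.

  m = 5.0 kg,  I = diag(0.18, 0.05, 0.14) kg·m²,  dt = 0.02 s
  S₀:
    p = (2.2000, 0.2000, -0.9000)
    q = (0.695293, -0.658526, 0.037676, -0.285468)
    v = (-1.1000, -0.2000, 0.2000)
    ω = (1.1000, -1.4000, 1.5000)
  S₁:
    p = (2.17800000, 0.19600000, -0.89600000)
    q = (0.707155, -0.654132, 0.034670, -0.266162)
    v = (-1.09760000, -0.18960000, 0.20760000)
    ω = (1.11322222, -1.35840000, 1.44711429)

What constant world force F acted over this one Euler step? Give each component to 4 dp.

v₁ − v₀ = (0.00240000, 0.01040000, 0.00760000)
applied force F = (0.6000, 2.6000, 1.9000)

F = (0.6000, 2.6000, 1.9000)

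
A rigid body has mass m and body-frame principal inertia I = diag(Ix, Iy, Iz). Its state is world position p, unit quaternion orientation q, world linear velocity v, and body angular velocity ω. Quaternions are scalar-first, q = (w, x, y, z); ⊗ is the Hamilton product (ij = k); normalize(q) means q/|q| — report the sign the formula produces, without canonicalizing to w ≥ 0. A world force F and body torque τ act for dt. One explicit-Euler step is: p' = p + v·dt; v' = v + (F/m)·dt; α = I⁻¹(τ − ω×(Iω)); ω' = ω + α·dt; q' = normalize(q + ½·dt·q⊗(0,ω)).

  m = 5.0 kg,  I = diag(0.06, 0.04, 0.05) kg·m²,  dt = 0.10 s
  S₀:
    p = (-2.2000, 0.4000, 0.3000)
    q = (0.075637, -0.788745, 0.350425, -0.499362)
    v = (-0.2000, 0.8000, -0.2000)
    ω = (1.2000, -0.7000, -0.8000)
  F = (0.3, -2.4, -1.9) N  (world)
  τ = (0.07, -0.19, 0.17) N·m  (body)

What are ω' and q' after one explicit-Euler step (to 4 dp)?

angular accel α = (1.0733, -4.5100, 3.0640)
ω + α·dt = (1.3073, -1.1510, -0.4936)
Hamilton product q⊗(0,ω) = (0.7923019, -0.5391290, -1.2831763, 0.0711019)
q' = normalize(q + ½dt·q⊗(0,ω)) = (0.1149, -0.8131, 0.2854, -0.4942)

ω' = (1.3073, -1.1510, -0.4936)
q' = (0.1149, -0.8131, 0.2854, -0.4942)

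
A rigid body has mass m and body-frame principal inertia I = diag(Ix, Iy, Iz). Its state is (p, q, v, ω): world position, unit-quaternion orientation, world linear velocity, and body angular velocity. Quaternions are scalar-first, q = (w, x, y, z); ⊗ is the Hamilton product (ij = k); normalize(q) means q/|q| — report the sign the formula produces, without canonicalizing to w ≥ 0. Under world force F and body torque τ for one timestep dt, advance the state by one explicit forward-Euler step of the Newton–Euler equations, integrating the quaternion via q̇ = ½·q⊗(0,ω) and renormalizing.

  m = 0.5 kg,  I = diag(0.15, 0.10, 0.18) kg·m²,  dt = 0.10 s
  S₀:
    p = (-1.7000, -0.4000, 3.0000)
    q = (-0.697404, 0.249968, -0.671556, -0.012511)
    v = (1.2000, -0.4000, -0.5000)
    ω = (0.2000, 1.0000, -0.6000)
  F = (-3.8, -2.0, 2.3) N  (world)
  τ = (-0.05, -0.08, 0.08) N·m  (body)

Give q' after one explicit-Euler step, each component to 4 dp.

Hamilton product q⊗(0,ω) = (0.6140558, 0.2759638, -0.5499254, 0.8027216)
q + ½dt·q⊗(0,ω), renormalized = (-0.6655, 0.2633, -0.6978, 0.0276)

q' = (-0.6655, 0.2633, -0.6978, 0.0276)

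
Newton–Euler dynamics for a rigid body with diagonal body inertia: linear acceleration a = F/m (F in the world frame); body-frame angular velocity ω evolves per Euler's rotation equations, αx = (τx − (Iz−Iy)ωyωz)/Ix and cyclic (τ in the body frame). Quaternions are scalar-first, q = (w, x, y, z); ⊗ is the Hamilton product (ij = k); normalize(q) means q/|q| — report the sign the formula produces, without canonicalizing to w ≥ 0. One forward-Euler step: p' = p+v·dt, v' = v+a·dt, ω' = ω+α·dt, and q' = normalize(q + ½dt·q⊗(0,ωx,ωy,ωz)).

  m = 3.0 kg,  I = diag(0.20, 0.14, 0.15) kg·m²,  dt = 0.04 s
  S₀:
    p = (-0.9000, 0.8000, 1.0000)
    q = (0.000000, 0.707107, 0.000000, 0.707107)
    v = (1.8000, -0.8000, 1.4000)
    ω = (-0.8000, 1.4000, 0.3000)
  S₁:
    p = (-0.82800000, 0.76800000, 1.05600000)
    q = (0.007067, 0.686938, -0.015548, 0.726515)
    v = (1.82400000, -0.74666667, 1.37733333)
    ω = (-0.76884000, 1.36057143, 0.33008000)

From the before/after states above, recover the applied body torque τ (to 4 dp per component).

ω₁ − ω₀ = (0.03116000, -0.03942857, 0.03008000)
gyro term ω₀×Iω₀ = (0.0042, -0.0120, 0.0672)
applied torque τ = (0.1600, -0.1500, 0.1800)

τ = (0.1600, -0.1500, 0.1800)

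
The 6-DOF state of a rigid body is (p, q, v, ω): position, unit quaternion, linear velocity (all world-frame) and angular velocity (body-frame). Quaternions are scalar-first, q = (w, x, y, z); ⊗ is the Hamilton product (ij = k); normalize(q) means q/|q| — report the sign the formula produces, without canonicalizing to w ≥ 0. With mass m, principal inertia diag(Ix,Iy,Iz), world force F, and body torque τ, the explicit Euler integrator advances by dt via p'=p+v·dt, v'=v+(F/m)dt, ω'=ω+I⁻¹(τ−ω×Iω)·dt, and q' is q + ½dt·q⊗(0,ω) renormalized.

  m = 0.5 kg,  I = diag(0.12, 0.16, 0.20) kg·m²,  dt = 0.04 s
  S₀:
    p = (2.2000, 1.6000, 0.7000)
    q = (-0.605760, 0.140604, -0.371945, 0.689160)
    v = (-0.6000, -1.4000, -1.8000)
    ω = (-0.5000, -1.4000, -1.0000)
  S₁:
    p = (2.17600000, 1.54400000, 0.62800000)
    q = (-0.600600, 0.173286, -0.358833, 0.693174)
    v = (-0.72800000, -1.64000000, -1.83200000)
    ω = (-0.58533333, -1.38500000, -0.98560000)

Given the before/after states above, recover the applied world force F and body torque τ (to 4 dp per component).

rate change Δω = (-0.08533333, 0.01500000, 0.01440000)
precession coupling = (0.0560, -0.0400, 0.0280)
τ = I·(Δω/dt) + ω₀×(Iω₀) = (-0.2000, 0.0200, 0.1000)
v₁ − v₀ = (-0.12800000, -0.24000000, -0.03200000)
applied force F = (-1.6000, -3.0000, -0.4000)

F = (-1.6000, -3.0000, -0.4000)
τ = (-0.2000, 0.0200, 0.1000)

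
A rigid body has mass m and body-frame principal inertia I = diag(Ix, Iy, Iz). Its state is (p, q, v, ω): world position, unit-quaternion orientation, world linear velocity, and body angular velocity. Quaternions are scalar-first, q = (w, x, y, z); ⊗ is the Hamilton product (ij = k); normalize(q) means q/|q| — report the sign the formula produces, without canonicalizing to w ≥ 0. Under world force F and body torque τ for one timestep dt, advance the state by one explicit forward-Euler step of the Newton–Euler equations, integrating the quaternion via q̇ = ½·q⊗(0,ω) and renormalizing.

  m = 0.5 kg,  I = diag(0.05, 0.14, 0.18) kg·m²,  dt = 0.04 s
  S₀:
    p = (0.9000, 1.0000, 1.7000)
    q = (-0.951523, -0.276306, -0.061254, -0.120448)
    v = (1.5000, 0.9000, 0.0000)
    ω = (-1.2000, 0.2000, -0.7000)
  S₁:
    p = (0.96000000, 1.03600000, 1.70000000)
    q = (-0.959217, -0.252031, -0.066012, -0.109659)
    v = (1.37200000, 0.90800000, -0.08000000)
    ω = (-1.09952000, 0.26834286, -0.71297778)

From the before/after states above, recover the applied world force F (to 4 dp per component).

v₁ − v₀ = (-0.12800000, 0.00800000, -0.08000000)
m·(v₁−v₀)/dt = (-1.6000, 0.1000, -1.0000)

F = (-1.6000, 0.1000, -1.0000)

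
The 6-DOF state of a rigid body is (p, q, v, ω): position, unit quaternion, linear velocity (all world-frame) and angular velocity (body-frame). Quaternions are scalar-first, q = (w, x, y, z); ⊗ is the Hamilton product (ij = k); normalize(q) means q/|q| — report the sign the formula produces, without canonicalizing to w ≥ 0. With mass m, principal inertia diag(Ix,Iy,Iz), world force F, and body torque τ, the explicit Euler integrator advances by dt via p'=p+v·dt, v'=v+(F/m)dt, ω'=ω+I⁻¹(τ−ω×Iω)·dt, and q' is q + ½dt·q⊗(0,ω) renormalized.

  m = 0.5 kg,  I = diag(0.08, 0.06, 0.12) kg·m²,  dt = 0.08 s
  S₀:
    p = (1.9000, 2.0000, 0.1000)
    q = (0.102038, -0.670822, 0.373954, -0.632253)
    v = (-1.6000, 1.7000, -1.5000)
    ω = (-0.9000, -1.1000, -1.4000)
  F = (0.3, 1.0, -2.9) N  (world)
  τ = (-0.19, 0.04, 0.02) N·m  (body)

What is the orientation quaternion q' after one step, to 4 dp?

q' = (0.0587, -0.7210, 0.3535, -0.5931)

Hamilton product q⊗(0,ω) = (-1.0775446, -1.3108481, -0.4823649, 0.9316096)
q' = normalize(q + ½dt·q⊗(0,ω)) = (0.0587, -0.7210, 0.3535, -0.5931)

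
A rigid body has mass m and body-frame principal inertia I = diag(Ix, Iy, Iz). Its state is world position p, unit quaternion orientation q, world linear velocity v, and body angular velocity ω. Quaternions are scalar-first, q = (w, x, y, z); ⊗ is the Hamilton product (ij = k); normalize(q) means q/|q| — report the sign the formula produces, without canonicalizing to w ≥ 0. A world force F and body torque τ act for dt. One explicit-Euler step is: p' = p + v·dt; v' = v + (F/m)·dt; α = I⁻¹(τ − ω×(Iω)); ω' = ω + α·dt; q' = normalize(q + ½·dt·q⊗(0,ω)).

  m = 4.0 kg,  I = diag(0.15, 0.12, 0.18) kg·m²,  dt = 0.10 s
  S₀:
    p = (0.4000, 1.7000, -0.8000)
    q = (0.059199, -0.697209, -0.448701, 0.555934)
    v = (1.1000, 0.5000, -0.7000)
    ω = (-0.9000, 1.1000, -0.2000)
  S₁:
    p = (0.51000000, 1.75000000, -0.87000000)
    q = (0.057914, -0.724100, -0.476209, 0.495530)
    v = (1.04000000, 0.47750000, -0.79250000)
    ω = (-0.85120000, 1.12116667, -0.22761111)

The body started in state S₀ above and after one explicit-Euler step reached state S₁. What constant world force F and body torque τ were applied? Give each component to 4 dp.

Δω = ω₁−ω₀ = (0.04880000, 0.02116667, -0.02761111)
gyro term ω₀×Iω₀ = (-0.0132, -0.0054, 0.0297)
applied torque τ = (0.0600, 0.0200, -0.0200)
v₁ − v₀ = (-0.06000000, -0.02250000, -0.09250000)
F = m·Δv/dt = (-2.4000, -0.9000, -3.7000)

F = (-2.4000, -0.9000, -3.7000)
τ = (0.0600, 0.0200, -0.0200)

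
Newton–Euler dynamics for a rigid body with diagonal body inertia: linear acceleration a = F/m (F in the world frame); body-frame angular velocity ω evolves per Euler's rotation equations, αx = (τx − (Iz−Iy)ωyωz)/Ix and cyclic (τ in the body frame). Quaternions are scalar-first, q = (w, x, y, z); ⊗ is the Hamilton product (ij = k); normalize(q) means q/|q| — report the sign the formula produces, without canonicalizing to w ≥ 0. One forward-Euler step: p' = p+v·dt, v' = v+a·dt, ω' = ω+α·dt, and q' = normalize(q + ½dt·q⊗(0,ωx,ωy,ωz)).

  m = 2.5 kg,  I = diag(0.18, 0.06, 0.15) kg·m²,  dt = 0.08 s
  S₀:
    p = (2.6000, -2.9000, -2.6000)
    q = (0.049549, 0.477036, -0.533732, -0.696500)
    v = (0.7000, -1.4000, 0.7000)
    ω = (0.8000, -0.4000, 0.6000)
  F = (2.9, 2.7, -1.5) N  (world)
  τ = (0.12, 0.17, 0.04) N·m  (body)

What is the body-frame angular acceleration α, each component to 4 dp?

ω×(Iω) gyroscopic = (-0.0216, 0.0144, 0.0384)
(τ − ω×Iω)/I = (0.7867, 2.5933, 0.0107)

α = (0.7867, 2.5933, 0.0107)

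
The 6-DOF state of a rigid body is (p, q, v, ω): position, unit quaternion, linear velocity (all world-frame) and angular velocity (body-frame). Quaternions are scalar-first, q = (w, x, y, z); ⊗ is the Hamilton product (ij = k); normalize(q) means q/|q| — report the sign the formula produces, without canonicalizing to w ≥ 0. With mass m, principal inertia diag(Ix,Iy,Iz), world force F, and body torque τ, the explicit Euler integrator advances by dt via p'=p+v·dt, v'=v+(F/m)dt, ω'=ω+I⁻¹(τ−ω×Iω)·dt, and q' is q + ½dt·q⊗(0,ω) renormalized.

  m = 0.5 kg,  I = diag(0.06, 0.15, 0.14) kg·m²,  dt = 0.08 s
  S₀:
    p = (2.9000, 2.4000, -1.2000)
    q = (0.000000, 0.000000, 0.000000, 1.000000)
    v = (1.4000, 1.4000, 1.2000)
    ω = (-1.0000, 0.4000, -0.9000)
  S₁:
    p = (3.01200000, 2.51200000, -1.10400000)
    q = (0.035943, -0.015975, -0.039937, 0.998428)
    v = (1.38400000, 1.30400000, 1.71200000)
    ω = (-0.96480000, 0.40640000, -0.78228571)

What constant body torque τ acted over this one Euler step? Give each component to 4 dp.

rate change Δω = (0.03520000, 0.00640000, 0.11771429)
precession coupling = (0.0036, -0.0720, -0.0360)
I·α + gyro = (0.0300, -0.0600, 0.1700)

τ = (0.0300, -0.0600, 0.1700)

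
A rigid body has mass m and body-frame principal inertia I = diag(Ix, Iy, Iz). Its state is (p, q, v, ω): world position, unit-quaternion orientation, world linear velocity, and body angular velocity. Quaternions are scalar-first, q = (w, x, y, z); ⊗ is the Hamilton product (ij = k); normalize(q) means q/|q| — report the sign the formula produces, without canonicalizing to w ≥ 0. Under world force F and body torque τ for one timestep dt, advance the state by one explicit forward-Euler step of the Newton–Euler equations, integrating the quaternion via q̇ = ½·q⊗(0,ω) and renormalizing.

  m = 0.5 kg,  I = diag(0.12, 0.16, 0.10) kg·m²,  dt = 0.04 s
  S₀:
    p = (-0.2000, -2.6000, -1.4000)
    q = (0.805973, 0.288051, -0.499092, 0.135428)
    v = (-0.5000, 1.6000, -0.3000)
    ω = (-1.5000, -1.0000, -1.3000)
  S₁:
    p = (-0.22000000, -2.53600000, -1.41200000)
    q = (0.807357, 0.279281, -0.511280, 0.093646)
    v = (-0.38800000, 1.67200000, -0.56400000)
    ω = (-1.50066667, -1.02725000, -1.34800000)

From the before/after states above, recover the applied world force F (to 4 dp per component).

v₁ − v₀ = (0.11200000, 0.07200000, -0.26400000)
m·(v₁−v₀)/dt = (1.4000, 0.9000, -3.3000)

F = (1.4000, 0.9000, -3.3000)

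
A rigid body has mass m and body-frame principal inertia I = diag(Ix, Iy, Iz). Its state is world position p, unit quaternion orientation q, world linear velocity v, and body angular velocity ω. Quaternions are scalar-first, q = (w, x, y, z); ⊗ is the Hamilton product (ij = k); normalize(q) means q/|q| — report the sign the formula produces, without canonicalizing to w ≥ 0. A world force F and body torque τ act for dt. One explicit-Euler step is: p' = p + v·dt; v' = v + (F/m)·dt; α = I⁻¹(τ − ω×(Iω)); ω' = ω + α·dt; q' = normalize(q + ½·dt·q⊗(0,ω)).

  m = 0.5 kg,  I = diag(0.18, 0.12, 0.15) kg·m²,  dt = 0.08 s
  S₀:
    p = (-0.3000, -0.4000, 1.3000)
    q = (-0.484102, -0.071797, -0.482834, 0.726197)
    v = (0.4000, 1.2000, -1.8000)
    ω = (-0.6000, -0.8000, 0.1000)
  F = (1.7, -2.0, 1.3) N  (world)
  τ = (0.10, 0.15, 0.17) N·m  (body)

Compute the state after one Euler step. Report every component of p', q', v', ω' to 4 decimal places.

p' = (-0.2680, -0.3040, 1.1560)
q' = (-0.5038, -0.0388, -0.4841, 0.7144)
v' = (0.6720, 0.8800, -1.5920)
ω' = (-0.5545, -0.6988, 0.2060)

a = (3.4000, -4.0000, 2.6000)
p' = p + v·dt = (-0.2680, -0.3040, 1.1560)
v' = v + a·dt = (0.6720, 0.8800, -1.5920)
gyro term ω×Iω = (-0.0024, -0.0018, -0.0288)
α = I⁻¹(τ − ω×Iω) = (0.5689, 1.2650, 1.3253)
ω' = ω + α·dt = (-0.5545, -0.6988, 0.2060)
2q̇ = q⊗(0,ω) = (-0.5019651, 0.8231354, -0.0412569, -0.2806730)
q' = normalize(q + ½dt·q⊗(0,ω)) = (-0.5038, -0.0388, -0.4841, 0.7144)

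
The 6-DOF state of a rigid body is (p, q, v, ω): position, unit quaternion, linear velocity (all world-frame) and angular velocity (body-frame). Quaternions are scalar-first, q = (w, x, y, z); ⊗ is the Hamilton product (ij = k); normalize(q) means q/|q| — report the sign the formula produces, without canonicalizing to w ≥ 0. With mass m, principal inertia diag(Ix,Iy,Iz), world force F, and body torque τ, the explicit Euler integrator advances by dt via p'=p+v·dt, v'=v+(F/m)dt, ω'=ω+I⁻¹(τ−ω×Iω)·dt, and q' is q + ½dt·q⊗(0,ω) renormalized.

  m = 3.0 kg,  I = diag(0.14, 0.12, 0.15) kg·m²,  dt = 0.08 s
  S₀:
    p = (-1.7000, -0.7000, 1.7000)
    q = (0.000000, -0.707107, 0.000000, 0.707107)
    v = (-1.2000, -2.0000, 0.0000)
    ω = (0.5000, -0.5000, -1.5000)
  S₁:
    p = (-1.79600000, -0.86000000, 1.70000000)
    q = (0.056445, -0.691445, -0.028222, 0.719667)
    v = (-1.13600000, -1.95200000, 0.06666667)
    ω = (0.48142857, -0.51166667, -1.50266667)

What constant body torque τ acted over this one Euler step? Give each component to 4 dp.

τ = (-0.0100, -0.0100, 0.0000)

Δω = ω₁−ω₀ = (-0.01857143, -0.01166667, -0.00266667)
gyro term ω₀×Iω₀ = (0.0225, 0.0075, 0.0050)
I·α + gyro = (-0.0100, -0.0100, 0.0000)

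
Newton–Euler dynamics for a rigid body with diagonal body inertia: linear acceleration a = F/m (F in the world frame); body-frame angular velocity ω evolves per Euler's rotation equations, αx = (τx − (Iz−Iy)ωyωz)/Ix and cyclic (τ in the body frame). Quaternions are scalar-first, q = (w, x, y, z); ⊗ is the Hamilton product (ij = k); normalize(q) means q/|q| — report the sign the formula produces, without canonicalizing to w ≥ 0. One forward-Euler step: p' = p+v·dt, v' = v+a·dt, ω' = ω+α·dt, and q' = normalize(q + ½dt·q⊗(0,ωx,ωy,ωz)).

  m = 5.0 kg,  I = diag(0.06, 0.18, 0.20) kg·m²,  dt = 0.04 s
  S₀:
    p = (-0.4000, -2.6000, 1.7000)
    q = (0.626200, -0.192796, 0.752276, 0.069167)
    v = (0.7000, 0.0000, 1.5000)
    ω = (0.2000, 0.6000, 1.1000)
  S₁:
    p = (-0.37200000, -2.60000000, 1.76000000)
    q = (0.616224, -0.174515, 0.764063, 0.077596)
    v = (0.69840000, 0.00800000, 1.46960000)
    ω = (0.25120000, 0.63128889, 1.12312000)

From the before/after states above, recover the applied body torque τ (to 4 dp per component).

Δω = ω₁−ω₀ = (0.05120000, 0.03128889, 0.02312000)
applied torque τ = (0.0900, 0.1100, 0.1300)

τ = (0.0900, 0.1100, 0.1300)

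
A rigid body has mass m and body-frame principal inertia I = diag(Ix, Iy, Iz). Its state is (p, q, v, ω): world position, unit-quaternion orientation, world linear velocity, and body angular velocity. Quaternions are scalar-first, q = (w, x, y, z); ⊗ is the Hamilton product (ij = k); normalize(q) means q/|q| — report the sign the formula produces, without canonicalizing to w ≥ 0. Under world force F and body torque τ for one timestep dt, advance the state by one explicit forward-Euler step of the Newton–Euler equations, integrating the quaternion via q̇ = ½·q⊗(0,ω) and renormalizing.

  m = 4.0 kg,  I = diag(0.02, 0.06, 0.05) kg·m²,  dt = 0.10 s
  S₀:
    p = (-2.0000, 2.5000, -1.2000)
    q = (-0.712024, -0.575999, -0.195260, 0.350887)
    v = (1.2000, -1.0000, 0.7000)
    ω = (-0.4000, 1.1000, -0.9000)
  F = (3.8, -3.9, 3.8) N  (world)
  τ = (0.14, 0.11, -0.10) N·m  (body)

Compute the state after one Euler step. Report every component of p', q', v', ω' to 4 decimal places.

p + v·dt = (-1.8800, 2.4000, -1.1300)
v' = v + a·dt = (1.2950, -1.0975, 0.7950)
ω×(Iω) gyroscopic = (0.0099, -0.0108, -0.0176)
α = I⁻¹(τ − ω×Iω) = (6.5050, 2.0133, -1.6480)
ω' = ω + α·dt = (0.2505, 1.3013, -1.0648)
q⊗(0,ω) = (0.3001847, 0.0745679, -1.4419803, -0.0708813)
updated quaternion q' = (-0.6951, -0.5707, -0.2666, 0.3464)

p' = (-1.8800, 2.4000, -1.1300)
q' = (-0.6951, -0.5707, -0.2666, 0.3464)
v' = (1.2950, -1.0975, 0.7950)
ω' = (0.2505, 1.3013, -1.0648)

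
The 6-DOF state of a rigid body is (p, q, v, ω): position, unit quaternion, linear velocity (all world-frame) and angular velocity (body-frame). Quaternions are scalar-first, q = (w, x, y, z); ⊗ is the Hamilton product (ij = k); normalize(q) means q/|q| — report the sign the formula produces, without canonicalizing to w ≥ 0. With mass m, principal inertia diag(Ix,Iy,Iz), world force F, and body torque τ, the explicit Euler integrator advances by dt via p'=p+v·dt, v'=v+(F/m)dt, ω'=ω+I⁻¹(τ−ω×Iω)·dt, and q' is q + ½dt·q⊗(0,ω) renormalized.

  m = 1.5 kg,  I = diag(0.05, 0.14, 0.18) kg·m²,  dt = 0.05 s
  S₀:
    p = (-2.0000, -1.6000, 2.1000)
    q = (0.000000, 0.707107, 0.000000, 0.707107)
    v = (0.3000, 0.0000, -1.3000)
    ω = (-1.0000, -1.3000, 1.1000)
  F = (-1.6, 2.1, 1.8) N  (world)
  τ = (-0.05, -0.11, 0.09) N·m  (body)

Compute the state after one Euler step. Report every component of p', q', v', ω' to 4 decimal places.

p' = (-1.9850, -1.6000, 2.0350)
q' = (-0.0018, 0.7292, -0.0371, 0.6833)
v' = (0.2467, 0.0700, -1.2400)
ω' = (-0.9928, -1.3904, 1.0925)

p + v·dt = (-1.9850, -1.6000, 2.0350)
v + (F/m)dt = (0.2467, 0.0700, -1.2400)
angular accel α = (0.1440, -1.8071, -0.1500)
new body rate ω' = (-0.9928, -1.3904, 1.0925)
q⊗(0,ω) = (-0.0707107, 0.9192391, -1.4849247, -0.9192391)
q' = normalize(q + ½dt·q⊗(0,ω)) = (-0.0018, 0.7292, -0.0371, 0.6833)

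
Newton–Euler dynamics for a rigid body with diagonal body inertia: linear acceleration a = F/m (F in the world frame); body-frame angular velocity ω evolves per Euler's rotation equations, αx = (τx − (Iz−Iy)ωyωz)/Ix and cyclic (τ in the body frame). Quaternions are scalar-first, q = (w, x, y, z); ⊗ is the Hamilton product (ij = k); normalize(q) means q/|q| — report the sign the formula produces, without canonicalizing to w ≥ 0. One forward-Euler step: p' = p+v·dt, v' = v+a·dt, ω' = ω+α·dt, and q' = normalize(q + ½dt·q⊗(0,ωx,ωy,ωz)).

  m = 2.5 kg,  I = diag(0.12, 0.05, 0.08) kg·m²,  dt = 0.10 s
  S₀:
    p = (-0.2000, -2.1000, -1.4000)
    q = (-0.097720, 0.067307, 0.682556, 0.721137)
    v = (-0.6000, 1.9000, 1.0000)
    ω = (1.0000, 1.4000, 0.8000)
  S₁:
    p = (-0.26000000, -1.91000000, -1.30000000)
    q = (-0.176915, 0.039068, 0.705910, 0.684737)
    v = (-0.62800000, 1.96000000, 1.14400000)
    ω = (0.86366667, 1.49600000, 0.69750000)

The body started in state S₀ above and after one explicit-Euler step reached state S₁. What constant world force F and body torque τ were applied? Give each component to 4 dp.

F = (-0.7000, 1.5000, 3.6000)
τ = (-0.1300, 0.0800, -0.1800)

ω₁ − ω₀ = (-0.13633333, 0.09600000, -0.10250000)
ω₀×(Iω₀) = (0.0336, 0.0320, -0.0980)
τ = I·(Δω/dt) + ω₀×(Iω₀) = (-0.1300, 0.0800, -0.1800)
Δv = v₁−v₀ = (-0.02800000, 0.06000000, 0.14400000)
applied force F = (-0.7000, 1.5000, 3.6000)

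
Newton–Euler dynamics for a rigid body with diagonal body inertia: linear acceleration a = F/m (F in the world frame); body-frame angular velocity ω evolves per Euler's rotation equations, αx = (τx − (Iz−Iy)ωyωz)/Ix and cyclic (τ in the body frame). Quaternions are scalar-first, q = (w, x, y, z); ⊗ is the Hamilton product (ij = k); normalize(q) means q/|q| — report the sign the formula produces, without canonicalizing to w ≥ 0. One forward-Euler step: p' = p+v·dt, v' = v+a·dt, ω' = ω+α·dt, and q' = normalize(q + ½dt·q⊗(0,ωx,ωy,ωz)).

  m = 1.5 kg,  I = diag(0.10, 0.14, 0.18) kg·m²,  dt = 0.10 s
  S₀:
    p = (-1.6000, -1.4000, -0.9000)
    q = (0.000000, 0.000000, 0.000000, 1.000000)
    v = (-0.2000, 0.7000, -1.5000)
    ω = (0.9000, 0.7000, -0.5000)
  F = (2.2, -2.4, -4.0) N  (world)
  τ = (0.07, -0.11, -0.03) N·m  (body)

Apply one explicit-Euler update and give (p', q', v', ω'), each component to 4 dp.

p' = p + v·dt = (-1.6200, -1.3300, -1.0500)
new velocity v' = (-0.0533, 0.5400, -1.7667)
α = I⁻¹(τ − ω×Iω) = (0.8400, -1.0429, -0.3067)
ω + α·dt = (0.9840, 0.5957, -0.5307)
2q̇ = q⊗(0,ω) = (0.5000000, -0.7000000, 0.9000000, 0.0000000)
q' = normalize(q + ½dt·q⊗(0,ω)) = (0.0250, -0.0349, 0.0449, 0.9981)

p' = (-1.6200, -1.3300, -1.0500)
q' = (0.0250, -0.0349, 0.0449, 0.9981)
v' = (-0.0533, 0.5400, -1.7667)
ω' = (0.9840, 0.5957, -0.5307)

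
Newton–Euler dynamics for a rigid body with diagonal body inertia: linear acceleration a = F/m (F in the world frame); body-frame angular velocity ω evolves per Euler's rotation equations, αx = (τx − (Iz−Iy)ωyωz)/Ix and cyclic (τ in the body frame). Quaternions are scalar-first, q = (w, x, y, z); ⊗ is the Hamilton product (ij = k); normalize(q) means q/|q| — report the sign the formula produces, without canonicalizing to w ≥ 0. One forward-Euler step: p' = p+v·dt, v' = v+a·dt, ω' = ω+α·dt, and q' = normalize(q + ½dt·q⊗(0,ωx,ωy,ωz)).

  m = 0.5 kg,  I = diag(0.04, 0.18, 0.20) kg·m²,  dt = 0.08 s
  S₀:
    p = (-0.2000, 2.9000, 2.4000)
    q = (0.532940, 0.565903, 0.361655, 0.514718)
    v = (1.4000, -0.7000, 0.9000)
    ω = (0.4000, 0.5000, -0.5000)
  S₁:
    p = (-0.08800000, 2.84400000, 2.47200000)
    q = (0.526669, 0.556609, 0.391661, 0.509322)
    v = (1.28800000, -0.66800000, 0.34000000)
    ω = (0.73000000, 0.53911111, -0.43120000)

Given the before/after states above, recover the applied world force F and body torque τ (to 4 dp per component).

rate change Δω = (0.33000000, 0.03911111, 0.06880000)
precession coupling = (-0.0050, 0.0320, 0.0280)
τ = I·(Δω/dt) + ω₀×(Iω₀) = (0.1600, 0.1200, 0.2000)
velocity change Δv = (-0.11200000, 0.03200000, -0.56000000)
m·(v₁−v₀)/dt = (-0.7000, 0.2000, -3.5000)

F = (-0.7000, 0.2000, -3.5000)
τ = (0.1600, 0.1200, 0.2000)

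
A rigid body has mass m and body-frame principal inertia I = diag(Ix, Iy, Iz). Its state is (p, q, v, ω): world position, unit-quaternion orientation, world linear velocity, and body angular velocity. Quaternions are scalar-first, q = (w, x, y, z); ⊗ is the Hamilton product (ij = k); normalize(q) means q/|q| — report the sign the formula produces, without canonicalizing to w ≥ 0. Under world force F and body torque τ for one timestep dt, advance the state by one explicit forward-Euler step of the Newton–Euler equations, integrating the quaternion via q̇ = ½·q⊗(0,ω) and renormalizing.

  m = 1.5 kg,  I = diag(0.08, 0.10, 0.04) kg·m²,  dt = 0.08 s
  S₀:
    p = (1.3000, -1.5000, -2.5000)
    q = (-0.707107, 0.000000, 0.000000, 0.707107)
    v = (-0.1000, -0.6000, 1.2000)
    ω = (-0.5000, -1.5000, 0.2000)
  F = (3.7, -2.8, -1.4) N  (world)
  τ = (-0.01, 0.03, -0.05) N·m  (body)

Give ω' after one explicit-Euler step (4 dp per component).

ω' = (-0.5280, -1.4728, 0.0700)

(τ − ω×Iω)/I = (-0.3500, 0.3400, -1.6250)
new body rate ω' = (-0.5280, -1.4728, 0.0700)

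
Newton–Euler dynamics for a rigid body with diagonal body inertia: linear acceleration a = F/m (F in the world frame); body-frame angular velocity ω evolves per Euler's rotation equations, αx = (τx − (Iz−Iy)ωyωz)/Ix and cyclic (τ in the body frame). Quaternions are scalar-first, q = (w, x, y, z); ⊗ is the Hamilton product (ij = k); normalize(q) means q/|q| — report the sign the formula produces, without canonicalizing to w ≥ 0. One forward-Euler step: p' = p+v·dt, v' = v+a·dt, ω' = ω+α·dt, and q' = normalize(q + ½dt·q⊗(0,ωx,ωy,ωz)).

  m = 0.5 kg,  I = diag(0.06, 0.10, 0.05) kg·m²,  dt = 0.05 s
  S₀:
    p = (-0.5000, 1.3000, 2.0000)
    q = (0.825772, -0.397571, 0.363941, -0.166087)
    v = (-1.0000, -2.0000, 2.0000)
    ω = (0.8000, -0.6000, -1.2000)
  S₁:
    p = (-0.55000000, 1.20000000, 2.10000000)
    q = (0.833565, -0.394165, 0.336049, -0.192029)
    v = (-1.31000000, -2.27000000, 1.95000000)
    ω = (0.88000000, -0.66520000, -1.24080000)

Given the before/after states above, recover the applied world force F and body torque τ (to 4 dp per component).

velocity change Δv = (-0.31000000, -0.27000000, -0.05000000)
F = m·Δv/dt = (-3.1000, -2.7000, -0.5000)
Δω = ω₁−ω₀ = (0.08000000, -0.06520000, -0.04080000)
gyro term ω₀×Iω₀ = (-0.0360, -0.0096, -0.0192)
τ = I·(Δω/dt) + ω₀×(Iω₀) = (0.0600, -0.1400, -0.0600)

F = (-3.1000, -2.7000, -0.5000)
τ = (0.0600, -0.1400, -0.0600)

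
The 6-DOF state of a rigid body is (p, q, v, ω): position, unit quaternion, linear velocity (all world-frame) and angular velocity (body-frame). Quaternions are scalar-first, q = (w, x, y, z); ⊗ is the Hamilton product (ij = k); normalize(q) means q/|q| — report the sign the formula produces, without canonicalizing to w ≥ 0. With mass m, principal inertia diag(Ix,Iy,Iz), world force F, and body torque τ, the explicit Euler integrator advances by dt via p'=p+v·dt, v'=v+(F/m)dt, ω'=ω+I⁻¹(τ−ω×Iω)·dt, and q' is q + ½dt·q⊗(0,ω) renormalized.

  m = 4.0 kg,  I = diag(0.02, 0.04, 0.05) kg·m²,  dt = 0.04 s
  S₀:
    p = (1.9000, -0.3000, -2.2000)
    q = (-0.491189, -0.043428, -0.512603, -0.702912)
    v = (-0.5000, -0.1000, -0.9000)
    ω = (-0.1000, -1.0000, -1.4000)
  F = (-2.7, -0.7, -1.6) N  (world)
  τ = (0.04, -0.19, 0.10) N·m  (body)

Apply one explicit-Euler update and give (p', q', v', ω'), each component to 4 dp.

p' = (1.8800, -0.3040, -2.2360)
q' = (-0.5209, -0.0421, -0.5023, -0.6889)
v' = (-0.5270, -0.1070, -0.9160)
ω' = (-0.0480, -1.1858, -1.3216)

p' = p + v·dt = (1.8800, -0.3040, -2.2360)
new velocity v' = (-0.5270, -0.1070, -0.9160)
precession coupling ω×(Iω) = (0.0140, -0.0042, 0.0020)
(τ − ω×Iω)/I = (1.3000, -4.6450, 1.9600)
new body rate ω' = (-0.0480, -1.1858, -1.3216)
Hamilton product q⊗(0,ω) = (-1.5010226, 0.0638511, 0.5006810, 0.6798323)
q' = normalize(q + ½dt·q⊗(0,ω)) = (-0.5209, -0.0421, -0.5023, -0.6889)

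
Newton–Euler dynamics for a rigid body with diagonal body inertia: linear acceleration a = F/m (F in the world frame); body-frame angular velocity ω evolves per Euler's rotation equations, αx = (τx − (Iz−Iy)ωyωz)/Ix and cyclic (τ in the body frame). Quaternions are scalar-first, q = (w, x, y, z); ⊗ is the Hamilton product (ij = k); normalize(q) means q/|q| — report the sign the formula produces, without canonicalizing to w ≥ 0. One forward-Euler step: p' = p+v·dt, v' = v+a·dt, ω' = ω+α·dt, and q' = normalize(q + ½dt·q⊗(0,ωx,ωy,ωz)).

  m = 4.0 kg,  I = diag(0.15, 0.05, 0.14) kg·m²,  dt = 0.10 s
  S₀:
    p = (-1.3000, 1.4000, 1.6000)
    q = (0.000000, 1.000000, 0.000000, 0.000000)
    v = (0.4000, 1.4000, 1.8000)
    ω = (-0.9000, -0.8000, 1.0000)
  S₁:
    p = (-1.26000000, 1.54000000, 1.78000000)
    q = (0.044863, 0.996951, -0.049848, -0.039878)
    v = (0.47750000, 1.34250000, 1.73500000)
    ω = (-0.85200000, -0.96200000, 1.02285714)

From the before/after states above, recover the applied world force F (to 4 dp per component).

Δv = v₁−v₀ = (0.07750000, -0.05750000, -0.06500000)
F = m·Δv/dt = (3.1000, -2.3000, -2.6000)

F = (3.1000, -2.3000, -2.6000)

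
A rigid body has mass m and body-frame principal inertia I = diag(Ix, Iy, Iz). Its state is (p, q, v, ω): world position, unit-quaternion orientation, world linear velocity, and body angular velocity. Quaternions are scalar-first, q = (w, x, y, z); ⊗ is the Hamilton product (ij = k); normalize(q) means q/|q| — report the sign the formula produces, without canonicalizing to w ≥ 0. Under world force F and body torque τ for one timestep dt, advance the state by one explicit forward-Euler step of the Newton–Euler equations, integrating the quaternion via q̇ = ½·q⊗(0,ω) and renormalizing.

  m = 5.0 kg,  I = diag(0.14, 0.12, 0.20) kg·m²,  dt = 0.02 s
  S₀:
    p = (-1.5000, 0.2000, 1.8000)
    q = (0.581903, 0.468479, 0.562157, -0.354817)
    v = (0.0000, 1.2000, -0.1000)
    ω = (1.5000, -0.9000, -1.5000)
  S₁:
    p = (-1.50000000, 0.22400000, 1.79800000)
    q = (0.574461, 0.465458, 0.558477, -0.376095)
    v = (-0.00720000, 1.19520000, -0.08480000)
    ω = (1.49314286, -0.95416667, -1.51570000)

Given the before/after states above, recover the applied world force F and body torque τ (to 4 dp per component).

Δω = ω₁−ω₀ = (-0.00685714, -0.05416667, -0.01570000)
ω₀×(Iω₀) = (0.1080, 0.1350, 0.0270)
τ = I·(Δω/dt) + ω₀×(Iω₀) = (0.0600, -0.1900, -0.1300)
v₁ − v₀ = (-0.00720000, -0.00480000, 0.01520000)
applied force F = (-1.8000, -1.2000, 3.8000)

F = (-1.8000, -1.2000, 3.8000)
τ = (0.0600, -0.1900, -0.1300)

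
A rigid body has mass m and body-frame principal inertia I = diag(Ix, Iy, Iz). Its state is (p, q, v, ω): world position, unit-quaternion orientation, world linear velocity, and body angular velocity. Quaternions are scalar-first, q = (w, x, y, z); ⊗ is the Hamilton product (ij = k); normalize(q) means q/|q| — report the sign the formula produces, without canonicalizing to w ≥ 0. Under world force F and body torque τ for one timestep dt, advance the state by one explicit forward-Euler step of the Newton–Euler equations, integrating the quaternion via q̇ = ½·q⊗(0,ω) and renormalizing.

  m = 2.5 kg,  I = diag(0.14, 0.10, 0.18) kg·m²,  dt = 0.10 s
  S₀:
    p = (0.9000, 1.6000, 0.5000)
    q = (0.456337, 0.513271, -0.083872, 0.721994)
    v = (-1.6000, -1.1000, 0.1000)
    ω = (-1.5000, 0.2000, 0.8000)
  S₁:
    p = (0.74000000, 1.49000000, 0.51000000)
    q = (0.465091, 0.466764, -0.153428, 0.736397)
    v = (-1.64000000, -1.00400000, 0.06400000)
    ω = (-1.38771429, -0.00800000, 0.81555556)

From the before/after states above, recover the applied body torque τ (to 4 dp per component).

τ = (0.1700, -0.1600, 0.0400)

ω₁ − ω₀ = (0.11228571, -0.20800000, 0.01555556)
applied torque τ = (0.1700, -0.1600, 0.0400)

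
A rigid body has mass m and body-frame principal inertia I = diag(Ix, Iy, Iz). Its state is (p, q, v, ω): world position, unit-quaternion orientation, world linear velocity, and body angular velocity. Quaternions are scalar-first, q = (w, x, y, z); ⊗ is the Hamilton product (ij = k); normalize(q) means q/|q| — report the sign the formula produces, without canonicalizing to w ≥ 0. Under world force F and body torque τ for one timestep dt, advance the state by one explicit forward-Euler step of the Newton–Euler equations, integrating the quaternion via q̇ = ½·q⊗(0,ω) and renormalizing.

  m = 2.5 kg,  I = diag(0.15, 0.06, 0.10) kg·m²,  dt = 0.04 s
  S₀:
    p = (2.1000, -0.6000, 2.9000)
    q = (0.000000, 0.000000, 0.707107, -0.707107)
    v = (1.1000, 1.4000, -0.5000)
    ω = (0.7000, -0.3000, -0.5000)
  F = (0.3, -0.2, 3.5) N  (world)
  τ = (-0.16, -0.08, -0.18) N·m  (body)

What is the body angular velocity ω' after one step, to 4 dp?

angular accel α = (-1.1067, -1.0417, -1.9890)
ω' = ω + α·dt = (0.6557, -0.3417, -0.5796)

ω' = (0.6557, -0.3417, -0.5796)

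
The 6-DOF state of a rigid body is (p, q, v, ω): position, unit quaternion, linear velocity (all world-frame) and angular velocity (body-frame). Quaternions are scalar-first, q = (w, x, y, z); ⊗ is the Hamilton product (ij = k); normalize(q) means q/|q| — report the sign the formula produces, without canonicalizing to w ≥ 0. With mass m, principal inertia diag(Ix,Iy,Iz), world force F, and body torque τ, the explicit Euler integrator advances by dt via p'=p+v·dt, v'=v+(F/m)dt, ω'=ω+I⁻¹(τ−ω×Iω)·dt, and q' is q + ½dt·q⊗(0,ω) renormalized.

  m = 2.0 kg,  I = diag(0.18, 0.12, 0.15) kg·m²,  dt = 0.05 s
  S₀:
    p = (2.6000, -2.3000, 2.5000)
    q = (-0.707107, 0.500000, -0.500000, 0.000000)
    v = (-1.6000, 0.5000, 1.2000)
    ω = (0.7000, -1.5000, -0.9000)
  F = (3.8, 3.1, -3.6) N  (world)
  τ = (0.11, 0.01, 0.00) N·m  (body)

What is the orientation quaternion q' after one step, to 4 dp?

2q̇ = q⊗(0,ω) = (-1.1000000, -0.0449749, 1.5106605, 0.2363963)
updated quaternion q' = (-0.7338, 0.4983, -0.4617, 0.0059)

q' = (-0.7338, 0.4983, -0.4617, 0.0059)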